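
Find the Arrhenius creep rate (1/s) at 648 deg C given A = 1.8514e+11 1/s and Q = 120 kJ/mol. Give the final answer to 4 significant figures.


rate = A * exp(-Q / (R*T))
T = 648 + 273.15 = 921.15 K
rate = 1.8514e+11 * exp(-120e3 / (8.314 * 921.15))
rate = 29010 1/s


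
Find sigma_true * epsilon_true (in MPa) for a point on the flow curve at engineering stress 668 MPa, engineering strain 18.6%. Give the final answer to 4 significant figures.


sigma_true = sigma_eng * (1 + epsilon_eng)
sigma_true = 668 * (1 + 0.186) = 792.248 MPa
epsilon_true = ln(1 + epsilon_eng)
epsilon_true = ln(1 + 0.186) = 0.170586
sigma_true * epsilon_true = 792.248 * 0.170586 = 135.1 MPa


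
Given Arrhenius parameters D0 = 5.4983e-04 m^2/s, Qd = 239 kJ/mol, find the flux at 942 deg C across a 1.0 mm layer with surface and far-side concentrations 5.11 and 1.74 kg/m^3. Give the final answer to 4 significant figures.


Step 1: D = D0 * exp(-Qd/(R*T))
T = 942 + 273.15 = 1215.15 K
D = 5.4983e-04 * exp(-239e3 / (8.314 * 1215.15)) = 2.92525e-14 m^2/s
Step 2: J = D * (C1 - C2) / dx
J = 2.92525e-14 * (5.11 - 1.74) / 1e-03
J = 9.858e-11 kg/(m^2*s)


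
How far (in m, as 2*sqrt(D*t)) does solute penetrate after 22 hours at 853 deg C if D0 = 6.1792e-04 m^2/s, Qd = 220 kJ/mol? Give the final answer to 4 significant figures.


Step 1: D = D0 * exp(-Qd/(R*T))
T = 1126.15 K
D = 6.1792e-04 * exp(-220e3 / (8.314 * 1126.15)) = 3.85674e-14 m^2/s
Step 2: L = 2*sqrt(D*t)
t = 22 h = 79200 s
L = 2*sqrt(3.85674e-14 * 79200) = 1.105e-04 m


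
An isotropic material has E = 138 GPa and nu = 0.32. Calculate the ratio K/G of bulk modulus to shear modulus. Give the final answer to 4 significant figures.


G = E / (2*(1+nu))
G = 138 / (2*(1+0.32)) = 52.2727 GPa
K = E / (3*(1-2*nu))
K = 138 / (3*(1-2*0.32)) = 127.778 GPa
K/G = 127.778 / 52.2727 = 2.444


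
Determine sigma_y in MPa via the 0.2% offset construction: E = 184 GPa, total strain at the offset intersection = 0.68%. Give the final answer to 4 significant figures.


Offset strain = 0.002
Elastic strain at yield = total_strain - offset = 6.8e-03 - 0.002 = 4.8e-03
sigma_y = E * elastic_strain = 184000 * 4.8e-03
sigma_y = 883.2 MPa


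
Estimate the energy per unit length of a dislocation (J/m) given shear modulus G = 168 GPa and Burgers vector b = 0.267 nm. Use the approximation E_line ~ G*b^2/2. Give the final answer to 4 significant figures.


E = G*b^2/2
b = 0.267 nm = 2.67e-10 m
G = 168 GPa = 1.68e+11 Pa
E = 0.5 * 1.68e+11 * (2.67e-10)^2
E = 5.988e-09 J/m


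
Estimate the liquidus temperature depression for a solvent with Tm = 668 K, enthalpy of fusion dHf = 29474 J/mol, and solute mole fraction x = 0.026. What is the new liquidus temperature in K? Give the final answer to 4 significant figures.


dT = R*Tm^2*x / dHf
dT = 8.314 * 668^2 * 0.026 / 29474
dT = 3.27263 K
T_new = 668 - 3.27263 = 664.7 K


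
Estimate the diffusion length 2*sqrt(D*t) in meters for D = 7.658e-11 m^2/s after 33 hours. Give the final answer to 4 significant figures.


t = 33 hr = 118800 s
Diffusion length = 2*sqrt(D*t)
= 2*sqrt(7.658e-11 * 118800)
= 6.032e-03 m


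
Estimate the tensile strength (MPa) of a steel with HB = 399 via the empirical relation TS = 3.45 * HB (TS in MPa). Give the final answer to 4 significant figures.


TS (MPa) = 3.45 * HB
TS = 3.45 * 399
TS = 1377 MPa


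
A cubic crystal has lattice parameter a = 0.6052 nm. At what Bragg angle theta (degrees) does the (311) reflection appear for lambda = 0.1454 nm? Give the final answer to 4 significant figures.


d = a / sqrt(h^2+k^2+l^2)
d = 0.6052 / sqrt(11) = 0.182475 nm
lambda = 2*d*sin(theta)  =>  sin(theta) = lambda / (2*d)
sin(theta) = 0.1454 / (2 * 0.182475) = 0.398411
theta = 23.48 deg


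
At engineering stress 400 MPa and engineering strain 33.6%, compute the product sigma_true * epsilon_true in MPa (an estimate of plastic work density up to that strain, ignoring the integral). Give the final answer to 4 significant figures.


sigma_true = sigma_eng * (1 + epsilon_eng)
sigma_true = 400 * (1 + 0.336) = 534.4 MPa
epsilon_true = ln(1 + epsilon_eng)
epsilon_true = ln(1 + 0.336) = 0.28968
sigma_true * epsilon_true = 534.4 * 0.28968 = 154.8 MPa


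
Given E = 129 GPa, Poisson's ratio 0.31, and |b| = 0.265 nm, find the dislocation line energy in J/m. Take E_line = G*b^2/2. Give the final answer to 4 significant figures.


Step 1: G = E / (2*(1+nu))
G = 129 / (2*(1+0.31)) = 49.2366 GPa = 4.92366e+10 Pa
Step 2: E_line = G*b^2/2
b = 0.265 nm = 2.65e-10 m
E_line = 0.5 * 4.92366e+10 * (2.65e-10)^2 = 1.729e-09 J/m


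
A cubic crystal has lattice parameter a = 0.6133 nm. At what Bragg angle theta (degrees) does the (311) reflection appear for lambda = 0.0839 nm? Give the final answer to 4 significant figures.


d = a / sqrt(h^2+k^2+l^2)
d = 0.6133 / sqrt(11) = 0.184917 nm
lambda = 2*d*sin(theta)  =>  sin(theta) = lambda / (2*d)
sin(theta) = 0.0839 / (2 * 0.184917) = 0.226859
theta = 13.11 deg


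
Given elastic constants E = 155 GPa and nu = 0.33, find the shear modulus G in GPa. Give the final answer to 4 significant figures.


G = E / (2*(1+nu))
G = 155 / (2*(1+0.33))
G = 58.27 GPa


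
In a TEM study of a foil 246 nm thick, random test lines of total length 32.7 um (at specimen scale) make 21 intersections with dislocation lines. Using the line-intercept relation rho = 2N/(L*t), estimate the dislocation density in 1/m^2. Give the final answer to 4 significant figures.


rho = 2N / (L * t)
L = 32.7 um = 3.27e-05 m, t = 246 nm = 2.46e-07 m
rho = 2 * 21 / (3.27e-05 * 2.46e-07)
rho = 5.221e+12 1/m^2


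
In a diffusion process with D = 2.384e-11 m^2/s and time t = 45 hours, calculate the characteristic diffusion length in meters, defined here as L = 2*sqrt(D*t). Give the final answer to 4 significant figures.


t = 45 hr = 162000 s
Diffusion length = 2*sqrt(D*t)
= 2*sqrt(2.384e-11 * 162000)
= 3.93e-03 m


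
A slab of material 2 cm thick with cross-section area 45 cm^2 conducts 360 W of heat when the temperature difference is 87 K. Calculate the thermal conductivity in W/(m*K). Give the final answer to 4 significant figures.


k = Q*L / (A*dT)
L = 0.02 m, A = 4.5e-03 m^2
k = 360 * 0.02 / (4.5e-03 * 87)
k = 18.39 W/(m*K)


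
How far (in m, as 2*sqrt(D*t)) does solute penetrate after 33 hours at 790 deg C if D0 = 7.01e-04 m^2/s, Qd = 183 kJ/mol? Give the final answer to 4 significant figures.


Step 1: D = D0 * exp(-Qd/(R*T))
T = 1063.15 K
D = 7.01e-04 * exp(-183e3 / (8.314 * 1063.15)) = 7.149e-13 m^2/s
Step 2: L = 2*sqrt(D*t)
t = 33 h = 118800 s
L = 2*sqrt(7.149e-13 * 118800) = 5.829e-04 m


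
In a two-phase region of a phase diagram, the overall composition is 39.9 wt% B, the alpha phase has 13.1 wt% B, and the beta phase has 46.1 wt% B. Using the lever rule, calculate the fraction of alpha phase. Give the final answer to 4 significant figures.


f_alpha = (C_beta - C0) / (C_beta - C_alpha)
f_alpha = (46.1 - 39.9) / (46.1 - 13.1)
f_alpha = 0.1879


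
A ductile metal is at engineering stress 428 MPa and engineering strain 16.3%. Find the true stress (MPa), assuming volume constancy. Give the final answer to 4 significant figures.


sigma_true = sigma_eng * (1 + epsilon_eng)
sigma_true = 428 * (1 + 0.163)
sigma_true = 497.8 MPa


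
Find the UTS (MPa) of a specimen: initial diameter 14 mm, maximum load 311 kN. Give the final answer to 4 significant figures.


A0 = pi*(d/2)^2 = pi*(14/2)^2 = 153.938 mm^2
UTS = F_max / A0 = 311*1000 / 153.938
UTS = 2020 MPa


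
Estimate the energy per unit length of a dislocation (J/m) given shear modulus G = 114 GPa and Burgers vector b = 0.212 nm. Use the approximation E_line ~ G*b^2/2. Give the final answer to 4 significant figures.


E = G*b^2/2
b = 0.212 nm = 2.12e-10 m
G = 114 GPa = 1.14e+11 Pa
E = 0.5 * 1.14e+11 * (2.12e-10)^2
E = 2.562e-09 J/m


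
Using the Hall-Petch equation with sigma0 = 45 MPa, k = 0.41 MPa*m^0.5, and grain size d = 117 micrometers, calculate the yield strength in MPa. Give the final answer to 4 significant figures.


sigma_y = sigma0 + k / sqrt(d)
d = 117 um = 1.17e-04 m
sigma_y = 45 + 0.41 / sqrt(1.17e-04)
sigma_y = 82.9 MPa


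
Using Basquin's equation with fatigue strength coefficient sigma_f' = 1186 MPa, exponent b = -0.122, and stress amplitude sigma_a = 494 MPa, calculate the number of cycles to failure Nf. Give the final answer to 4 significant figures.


sigma_a = sigma_f' * (2*Nf)^b
2*Nf = (sigma_a / sigma_f')^(1/b)
2*Nf = (494 / 1186)^(1/-0.122)
2*Nf = 1311.25
Nf = 655.6 cycles


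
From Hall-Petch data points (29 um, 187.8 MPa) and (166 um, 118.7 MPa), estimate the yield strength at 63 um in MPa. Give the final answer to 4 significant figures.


sigma_y = sigma0 + k / sqrt(d)
1/sqrt(d1) = 1/sqrt(2.9e-05) = 185.695;  1/sqrt(d2) = 77.6151
k = (sigma1 - sigma2) / (1/sqrt(d1) - 1/sqrt(d2)) = (187.8 - 118.7) / (185.695 - 77.6151) = 0.63934 MPa*m^0.5
sigma0 = sigma1 - k/sqrt(d1) = 187.8 - 0.63934*185.695 = 69.0776 MPa
sigma_y(d3) = 69.0776 + 0.63934 / sqrt(6.3e-05) = 149.6 MPa


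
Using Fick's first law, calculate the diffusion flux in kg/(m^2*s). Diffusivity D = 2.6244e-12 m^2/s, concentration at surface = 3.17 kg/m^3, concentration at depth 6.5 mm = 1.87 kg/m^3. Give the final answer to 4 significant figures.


J = -D * (dC/dx) = D * (C1 - C2) / dx
J = 2.6244e-12 * (3.17 - 1.87) / 6.5e-03
J = 5.249e-10 kg/(m^2*s)


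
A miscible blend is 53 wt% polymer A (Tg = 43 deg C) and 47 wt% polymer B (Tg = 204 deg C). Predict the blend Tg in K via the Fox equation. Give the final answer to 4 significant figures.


1/Tg = w1/Tg1 + w2/Tg2 (in Kelvin)
Tg1 = 316.15 K, Tg2 = 477.15 K
1/Tg = 0.53/316.15 + 0.47/477.15
Tg = 375.7 K


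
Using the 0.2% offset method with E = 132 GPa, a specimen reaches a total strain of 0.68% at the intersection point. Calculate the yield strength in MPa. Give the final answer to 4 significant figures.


Offset strain = 0.002
Elastic strain at yield = total_strain - offset = 6.8e-03 - 0.002 = 4.8e-03
sigma_y = E * elastic_strain = 132000 * 4.8e-03
sigma_y = 633.6 MPa


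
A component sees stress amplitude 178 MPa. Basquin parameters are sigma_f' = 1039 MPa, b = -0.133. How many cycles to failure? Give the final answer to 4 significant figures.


sigma_a = sigma_f' * (2*Nf)^b
2*Nf = (sigma_a / sigma_f')^(1/b)
2*Nf = (178 / 1039)^(1/-0.133)
2*Nf = 576592
Nf = 288300 cycles


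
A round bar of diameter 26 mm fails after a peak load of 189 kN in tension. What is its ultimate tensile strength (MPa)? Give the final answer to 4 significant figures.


A0 = pi*(d/2)^2 = pi*(26/2)^2 = 530.929 mm^2
UTS = F_max / A0 = 189*1000 / 530.929
UTS = 356 MPa


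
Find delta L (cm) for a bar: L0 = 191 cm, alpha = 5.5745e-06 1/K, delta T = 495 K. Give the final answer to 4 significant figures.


dL = L0 * alpha * dT
dL = 191 * 5.5745e-06 * 495
dL = 0.527 cm


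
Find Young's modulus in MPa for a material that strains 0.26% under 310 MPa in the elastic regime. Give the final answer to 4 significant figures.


E = sigma / epsilon
epsilon = 0.26% = 2.6e-03
E = 310 / 2.6e-03
E = 119200 MPa


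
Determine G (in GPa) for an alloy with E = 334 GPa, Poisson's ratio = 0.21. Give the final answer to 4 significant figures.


G = E / (2*(1+nu))
G = 334 / (2*(1+0.21))
G = 138 GPa


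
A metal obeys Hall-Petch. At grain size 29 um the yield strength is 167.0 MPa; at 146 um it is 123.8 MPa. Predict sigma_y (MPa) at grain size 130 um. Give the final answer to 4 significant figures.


sigma_y = sigma0 + k / sqrt(d)
1/sqrt(d1) = 1/sqrt(2.9e-05) = 185.695;  1/sqrt(d2) = 82.7606
k = (sigma1 - sigma2) / (1/sqrt(d1) - 1/sqrt(d2)) = (167.0 - 123.8) / (185.695 - 82.7606) = 0.419683 MPa*m^0.5
sigma0 = sigma1 - k/sqrt(d1) = 167.0 - 0.419683*185.695 = 89.0668 MPa
sigma_y(d3) = 89.0668 + 0.419683 / sqrt(1.3e-04) = 125.9 MPa


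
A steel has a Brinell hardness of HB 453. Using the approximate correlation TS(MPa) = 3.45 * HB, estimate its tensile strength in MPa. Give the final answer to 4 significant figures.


TS (MPa) = 3.45 * HB
TS = 3.45 * 453
TS = 1563 MPa


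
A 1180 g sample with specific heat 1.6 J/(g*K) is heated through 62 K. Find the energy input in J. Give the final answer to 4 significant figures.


Q = m * cp * dT
Q = 1180 * 1.6 * 62
Q = 117100 J


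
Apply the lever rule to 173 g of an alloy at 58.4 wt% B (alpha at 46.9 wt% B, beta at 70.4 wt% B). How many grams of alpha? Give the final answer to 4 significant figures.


f_alpha = (C_beta - C0) / (C_beta - C_alpha)
f_alpha = (70.4 - 58.4) / (70.4 - 46.9) = 0.510638
m_alpha = f_alpha * m_total = 0.510638 * 173 = 88.34 g


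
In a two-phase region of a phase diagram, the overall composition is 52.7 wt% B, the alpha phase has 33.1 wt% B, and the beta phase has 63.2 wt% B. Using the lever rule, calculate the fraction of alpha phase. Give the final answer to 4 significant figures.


f_alpha = (C_beta - C0) / (C_beta - C_alpha)
f_alpha = (63.2 - 52.7) / (63.2 - 33.1)
f_alpha = 0.3488


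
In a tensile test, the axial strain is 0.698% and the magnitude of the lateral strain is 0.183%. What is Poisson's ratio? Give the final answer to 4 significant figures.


nu = -epsilon_lat / epsilon_axial
Lateral strain is contraction (negative), so using magnitudes:
nu = 0.183 / 0.698
nu = 0.2622


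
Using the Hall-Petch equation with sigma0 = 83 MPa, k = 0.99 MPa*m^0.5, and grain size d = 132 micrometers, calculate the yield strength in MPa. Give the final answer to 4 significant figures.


sigma_y = sigma0 + k / sqrt(d)
d = 132 um = 1.32e-04 m
sigma_y = 83 + 0.99 / sqrt(1.32e-04)
sigma_y = 169.2 MPa


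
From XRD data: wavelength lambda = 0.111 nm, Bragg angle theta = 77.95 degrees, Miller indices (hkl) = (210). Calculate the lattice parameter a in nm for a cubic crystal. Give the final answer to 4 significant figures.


d = lambda / (2*sin(theta))
d = 0.111 / (2*sin(77.95 deg))
d = 0.0567505 nm
a = d * sqrt(h^2+k^2+l^2) = 0.0567505 * sqrt(5)
a = 0.1269 nm


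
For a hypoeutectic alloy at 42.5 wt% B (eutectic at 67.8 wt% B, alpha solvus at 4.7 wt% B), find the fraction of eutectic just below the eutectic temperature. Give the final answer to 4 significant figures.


f_primary = (C_e - C0) / (C_e - C_alpha_max)
f_primary = (67.8 - 42.5) / (67.8 - 4.7)
f_primary = 0.400951
f_eutectic = 1 - 0.400951 = 0.599


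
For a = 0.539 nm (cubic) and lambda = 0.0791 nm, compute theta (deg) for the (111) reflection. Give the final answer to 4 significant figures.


d = a / sqrt(h^2+k^2+l^2)
d = 0.539 / sqrt(3) = 0.311192 nm
lambda = 2*d*sin(theta)  =>  sin(theta) = lambda / (2*d)
sin(theta) = 0.0791 / (2 * 0.311192) = 0.127092
theta = 7.302 deg


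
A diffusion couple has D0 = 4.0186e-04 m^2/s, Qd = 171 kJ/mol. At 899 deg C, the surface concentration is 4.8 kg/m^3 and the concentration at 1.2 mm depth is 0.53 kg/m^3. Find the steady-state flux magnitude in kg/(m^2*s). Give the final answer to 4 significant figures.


Step 1: D = D0 * exp(-Qd/(R*T))
T = 899 + 273.15 = 1172.15 K
D = 4.0186e-04 * exp(-171e3 / (8.314 * 1172.15)) = 9.6274e-12 m^2/s
Step 2: J = D * (C1 - C2) / dx
J = 9.6274e-12 * (4.8 - 0.53) / 1.2e-03
J = 3.426e-08 kg/(m^2*s)


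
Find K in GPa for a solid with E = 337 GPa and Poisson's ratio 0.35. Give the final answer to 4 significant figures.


K = E / (3*(1-2*nu))
K = 337 / (3*(1-2*0.35))
K = 374.4 GPa


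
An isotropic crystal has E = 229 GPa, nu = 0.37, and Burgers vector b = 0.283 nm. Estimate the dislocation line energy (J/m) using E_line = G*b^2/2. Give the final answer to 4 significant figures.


Step 1: G = E / (2*(1+nu))
G = 229 / (2*(1+0.37)) = 83.5766 GPa = 8.35766e+10 Pa
Step 2: E_line = G*b^2/2
b = 0.283 nm = 2.83e-10 m
E_line = 0.5 * 8.35766e+10 * (2.83e-10)^2 = 3.347e-09 J/m


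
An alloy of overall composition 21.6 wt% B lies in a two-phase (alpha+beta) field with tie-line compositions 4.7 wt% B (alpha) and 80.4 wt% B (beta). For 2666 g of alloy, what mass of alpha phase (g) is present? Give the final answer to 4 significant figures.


f_alpha = (C_beta - C0) / (C_beta - C_alpha)
f_alpha = (80.4 - 21.6) / (80.4 - 4.7) = 0.77675
m_alpha = f_alpha * m_total = 0.77675 * 2666 = 2071 g


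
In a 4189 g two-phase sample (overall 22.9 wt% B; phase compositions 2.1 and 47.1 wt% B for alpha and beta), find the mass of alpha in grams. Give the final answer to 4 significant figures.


f_alpha = (C_beta - C0) / (C_beta - C_alpha)
f_alpha = (47.1 - 22.9) / (47.1 - 2.1) = 0.537778
m_alpha = f_alpha * m_total = 0.537778 * 4189 = 2253 g


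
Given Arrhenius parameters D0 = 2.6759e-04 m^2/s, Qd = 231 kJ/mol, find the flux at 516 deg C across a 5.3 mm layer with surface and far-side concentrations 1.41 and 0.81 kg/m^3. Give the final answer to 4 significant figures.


Step 1: D = D0 * exp(-Qd/(R*T))
T = 516 + 273.15 = 789.15 K
D = 2.6759e-04 * exp(-231e3 / (8.314 * 789.15)) = 1.37023e-19 m^2/s
Step 2: J = D * (C1 - C2) / dx
J = 1.37023e-19 * (1.41 - 0.81) / 5.3e-03
J = 1.551e-17 kg/(m^2*s)


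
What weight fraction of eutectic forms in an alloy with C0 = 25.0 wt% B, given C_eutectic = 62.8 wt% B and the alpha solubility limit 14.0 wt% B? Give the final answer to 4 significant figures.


f_primary = (C_e - C0) / (C_e - C_alpha_max)
f_primary = (62.8 - 25.0) / (62.8 - 14.0)
f_primary = 0.77459
f_eutectic = 1 - 0.77459 = 0.2254


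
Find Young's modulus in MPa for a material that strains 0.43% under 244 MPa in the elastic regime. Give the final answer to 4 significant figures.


E = sigma / epsilon
epsilon = 0.43% = 4.3e-03
E = 244 / 4.3e-03
E = 56740 MPa


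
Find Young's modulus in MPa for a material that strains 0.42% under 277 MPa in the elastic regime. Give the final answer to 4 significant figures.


E = sigma / epsilon
epsilon = 0.42% = 4.2e-03
E = 277 / 4.2e-03
E = 65950 MPa


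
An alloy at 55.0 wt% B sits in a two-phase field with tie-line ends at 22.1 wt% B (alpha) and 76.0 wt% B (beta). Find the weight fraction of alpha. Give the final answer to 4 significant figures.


f_alpha = (C_beta - C0) / (C_beta - C_alpha)
f_alpha = (76.0 - 55.0) / (76.0 - 22.1)
f_alpha = 0.3896


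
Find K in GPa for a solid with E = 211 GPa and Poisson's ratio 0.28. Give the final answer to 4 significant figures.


K = E / (3*(1-2*nu))
K = 211 / (3*(1-2*0.28))
K = 159.8 GPa


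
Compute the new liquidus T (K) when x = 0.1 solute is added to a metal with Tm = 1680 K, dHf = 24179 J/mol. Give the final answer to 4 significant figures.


dT = R*Tm^2*x / dHf
dT = 8.314 * 1680^2 * 0.1 / 24179
dT = 97.0488 K
T_new = 1680 - 97.0488 = 1583 K


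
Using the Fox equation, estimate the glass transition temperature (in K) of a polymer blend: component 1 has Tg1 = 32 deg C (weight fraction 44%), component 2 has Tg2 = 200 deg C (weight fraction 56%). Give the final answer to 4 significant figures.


1/Tg = w1/Tg1 + w2/Tg2 (in Kelvin)
Tg1 = 305.15 K, Tg2 = 473.15 K
1/Tg = 0.44/305.15 + 0.56/473.15
Tg = 380.9 K


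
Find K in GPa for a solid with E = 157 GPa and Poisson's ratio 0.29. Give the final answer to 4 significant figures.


K = E / (3*(1-2*nu))
K = 157 / (3*(1-2*0.29))
K = 124.6 GPa


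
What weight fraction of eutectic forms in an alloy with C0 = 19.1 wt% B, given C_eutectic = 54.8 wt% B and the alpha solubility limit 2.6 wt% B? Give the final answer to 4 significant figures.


f_primary = (C_e - C0) / (C_e - C_alpha_max)
f_primary = (54.8 - 19.1) / (54.8 - 2.6)
f_primary = 0.683908
f_eutectic = 1 - 0.683908 = 0.3161


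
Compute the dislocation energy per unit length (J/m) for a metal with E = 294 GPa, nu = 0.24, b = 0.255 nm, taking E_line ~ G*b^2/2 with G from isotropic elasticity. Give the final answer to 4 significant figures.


Step 1: G = E / (2*(1+nu))
G = 294 / (2*(1+0.24)) = 118.548 GPa = 1.18548e+11 Pa
Step 2: E_line = G*b^2/2
b = 0.255 nm = 2.55e-10 m
E_line = 0.5 * 1.18548e+11 * (2.55e-10)^2 = 3.854e-09 J/m


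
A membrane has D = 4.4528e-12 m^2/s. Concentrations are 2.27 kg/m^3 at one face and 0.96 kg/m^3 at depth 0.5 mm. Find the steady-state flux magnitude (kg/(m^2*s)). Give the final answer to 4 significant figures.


J = -D * (dC/dx) = D * (C1 - C2) / dx
J = 4.4528e-12 * (2.27 - 0.96) / 5e-04
J = 1.167e-08 kg/(m^2*s)


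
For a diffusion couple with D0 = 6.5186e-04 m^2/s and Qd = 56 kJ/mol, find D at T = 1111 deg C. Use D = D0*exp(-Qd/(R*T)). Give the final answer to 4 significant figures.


D = D0 * exp(-Qd / (R*T))
T = 1384.15 K
D = 6.5186e-04 * exp(-56e3 / (8.314 * 1384.15))
D = 5.021e-06 m^2/s


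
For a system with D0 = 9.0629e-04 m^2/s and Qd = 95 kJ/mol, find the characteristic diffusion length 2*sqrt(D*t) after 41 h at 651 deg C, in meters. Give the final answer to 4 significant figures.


Step 1: D = D0 * exp(-Qd/(R*T))
T = 924.15 K
D = 9.0629e-04 * exp(-95e3 / (8.314 * 924.15)) = 3.86812e-09 m^2/s
Step 2: L = 2*sqrt(D*t)
t = 41 h = 147600 s
L = 2*sqrt(3.86812e-09 * 147600) = 0.04779 m


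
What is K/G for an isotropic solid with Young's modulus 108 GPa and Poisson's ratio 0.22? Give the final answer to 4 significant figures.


G = E / (2*(1+nu))
G = 108 / (2*(1+0.22)) = 44.2623 GPa
K = E / (3*(1-2*nu))
K = 108 / (3*(1-2*0.22)) = 64.2857 GPa
K/G = 64.2857 / 44.2623 = 1.452


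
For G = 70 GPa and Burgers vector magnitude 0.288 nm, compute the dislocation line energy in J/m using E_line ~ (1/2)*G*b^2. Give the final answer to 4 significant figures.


E = G*b^2/2
b = 0.288 nm = 2.88e-10 m
G = 70 GPa = 7e+10 Pa
E = 0.5 * 7e+10 * (2.88e-10)^2
E = 2.903e-09 J/m


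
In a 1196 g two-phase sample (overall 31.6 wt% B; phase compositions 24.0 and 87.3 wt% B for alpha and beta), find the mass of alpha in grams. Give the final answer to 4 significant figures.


f_alpha = (C_beta - C0) / (C_beta - C_alpha)
f_alpha = (87.3 - 31.6) / (87.3 - 24.0) = 0.879937
m_alpha = f_alpha * m_total = 0.879937 * 1196 = 1052 g


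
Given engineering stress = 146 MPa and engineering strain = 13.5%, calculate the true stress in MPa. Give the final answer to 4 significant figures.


sigma_true = sigma_eng * (1 + epsilon_eng)
sigma_true = 146 * (1 + 0.135)
sigma_true = 165.7 MPa


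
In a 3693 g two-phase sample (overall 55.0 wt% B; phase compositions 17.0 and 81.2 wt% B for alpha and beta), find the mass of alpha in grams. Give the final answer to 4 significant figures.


f_alpha = (C_beta - C0) / (C_beta - C_alpha)
f_alpha = (81.2 - 55.0) / (81.2 - 17.0) = 0.4081
m_alpha = f_alpha * m_total = 0.4081 * 3693 = 1507 g


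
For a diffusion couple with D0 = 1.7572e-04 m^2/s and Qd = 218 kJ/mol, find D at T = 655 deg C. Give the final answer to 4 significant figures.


D = D0 * exp(-Qd / (R*T))
T = 928.15 K
D = 1.7572e-04 * exp(-218e3 / (8.314 * 928.15))
D = 9.456e-17 m^2/s


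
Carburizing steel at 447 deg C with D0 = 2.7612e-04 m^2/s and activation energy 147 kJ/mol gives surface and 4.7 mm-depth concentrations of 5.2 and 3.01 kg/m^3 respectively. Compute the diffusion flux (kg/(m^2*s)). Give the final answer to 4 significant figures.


Step 1: D = D0 * exp(-Qd/(R*T))
T = 447 + 273.15 = 720.15 K
D = 2.7612e-04 * exp(-147e3 / (8.314 * 720.15)) = 6.00291e-15 m^2/s
Step 2: J = D * (C1 - C2) / dx
J = 6.00291e-15 * (5.2 - 3.01) / 4.7e-03
J = 2.797e-12 kg/(m^2*s)


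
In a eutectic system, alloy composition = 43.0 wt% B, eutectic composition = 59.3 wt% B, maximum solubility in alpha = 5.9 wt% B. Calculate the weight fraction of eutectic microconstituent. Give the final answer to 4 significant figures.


f_primary = (C_e - C0) / (C_e - C_alpha_max)
f_primary = (59.3 - 43.0) / (59.3 - 5.9)
f_primary = 0.305243
f_eutectic = 1 - 0.305243 = 0.6948


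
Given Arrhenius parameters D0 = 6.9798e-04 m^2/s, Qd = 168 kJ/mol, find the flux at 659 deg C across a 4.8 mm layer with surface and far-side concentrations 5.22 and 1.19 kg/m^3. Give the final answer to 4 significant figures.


Step 1: D = D0 * exp(-Qd/(R*T))
T = 659 + 273.15 = 932.15 K
D = 6.9798e-04 * exp(-168e3 / (8.314 * 932.15)) = 2.6874e-13 m^2/s
Step 2: J = D * (C1 - C2) / dx
J = 2.6874e-13 * (5.22 - 1.19) / 4.8e-03
J = 2.256e-10 kg/(m^2*s)


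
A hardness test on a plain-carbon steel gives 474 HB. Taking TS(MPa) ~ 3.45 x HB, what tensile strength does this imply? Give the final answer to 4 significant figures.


TS (MPa) = 3.45 * HB
TS = 3.45 * 474
TS = 1635 MPa


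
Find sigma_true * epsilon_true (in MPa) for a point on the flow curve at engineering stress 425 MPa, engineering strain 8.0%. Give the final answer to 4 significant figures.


sigma_true = sigma_eng * (1 + epsilon_eng)
sigma_true = 425 * (1 + 0.08) = 459 MPa
epsilon_true = ln(1 + epsilon_eng)
epsilon_true = ln(1 + 0.08) = 0.076961
sigma_true * epsilon_true = 459 * 0.076961 = 35.33 MPa


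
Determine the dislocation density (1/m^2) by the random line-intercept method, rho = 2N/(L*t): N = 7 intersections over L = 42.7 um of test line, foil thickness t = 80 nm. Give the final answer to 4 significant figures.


rho = 2N / (L * t)
L = 42.7 um = 4.27e-05 m, t = 80 nm = 8e-08 m
rho = 2 * 7 / (4.27e-05 * 8e-08)
rho = 4.098e+12 1/m^2


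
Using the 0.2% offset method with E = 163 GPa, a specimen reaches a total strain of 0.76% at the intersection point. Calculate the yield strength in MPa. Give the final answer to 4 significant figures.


Offset strain = 0.002
Elastic strain at yield = total_strain - offset = 7.6e-03 - 0.002 = 5.6e-03
sigma_y = E * elastic_strain = 163000 * 5.6e-03
sigma_y = 912.8 MPa


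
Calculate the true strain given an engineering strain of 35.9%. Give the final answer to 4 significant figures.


epsilon_true = ln(1 + epsilon_eng)
epsilon_true = ln(1 + 0.359)
epsilon_true = 0.3067


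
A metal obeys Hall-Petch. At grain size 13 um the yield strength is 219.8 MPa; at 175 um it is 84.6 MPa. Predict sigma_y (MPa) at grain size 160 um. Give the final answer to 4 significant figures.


sigma_y = sigma0 + k / sqrt(d)
1/sqrt(d1) = 1/sqrt(1.3e-05) = 277.35;  1/sqrt(d2) = 75.5929
k = (sigma1 - sigma2) / (1/sqrt(d1) - 1/sqrt(d2)) = (219.8 - 84.6) / (277.35 - 75.5929) = 0.670112 MPa*m^0.5
sigma0 = sigma1 - k/sqrt(d1) = 219.8 - 0.670112*277.35 = 33.9443 MPa
sigma_y(d3) = 33.9443 + 0.670112 / sqrt(1.6e-04) = 86.92 MPa


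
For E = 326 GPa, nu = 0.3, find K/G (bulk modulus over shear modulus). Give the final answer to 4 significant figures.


G = E / (2*(1+nu))
G = 326 / (2*(1+0.3)) = 125.385 GPa
K = E / (3*(1-2*nu))
K = 326 / (3*(1-2*0.3)) = 271.667 GPa
K/G = 271.667 / 125.385 = 2.167


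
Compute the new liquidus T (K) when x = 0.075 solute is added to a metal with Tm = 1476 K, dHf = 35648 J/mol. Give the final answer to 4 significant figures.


dT = R*Tm^2*x / dHf
dT = 8.314 * 1476^2 * 0.075 / 35648
dT = 38.1074 K
T_new = 1476 - 38.1074 = 1438 K


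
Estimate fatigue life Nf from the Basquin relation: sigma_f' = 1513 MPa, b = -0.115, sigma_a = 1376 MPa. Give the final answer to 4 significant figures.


sigma_a = sigma_f' * (2*Nf)^b
2*Nf = (sigma_a / sigma_f')^(1/b)
2*Nf = (1376 / 1513)^(1/-0.115)
2*Nf = 2.28265
Nf = 1.141 cycles


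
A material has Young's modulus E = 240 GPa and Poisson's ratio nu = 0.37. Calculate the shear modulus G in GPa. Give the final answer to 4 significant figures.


G = E / (2*(1+nu))
G = 240 / (2*(1+0.37))
G = 87.59 GPa


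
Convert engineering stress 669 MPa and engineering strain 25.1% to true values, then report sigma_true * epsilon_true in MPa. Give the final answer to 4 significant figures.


sigma_true = sigma_eng * (1 + epsilon_eng)
sigma_true = 669 * (1 + 0.251) = 836.919 MPa
epsilon_true = ln(1 + epsilon_eng)
epsilon_true = ln(1 + 0.251) = 0.223943
sigma_true * epsilon_true = 836.919 * 0.223943 = 187.4 MPa


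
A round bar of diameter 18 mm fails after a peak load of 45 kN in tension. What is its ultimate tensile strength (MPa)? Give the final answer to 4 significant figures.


A0 = pi*(d/2)^2 = pi*(18/2)^2 = 254.469 mm^2
UTS = F_max / A0 = 45*1000 / 254.469
UTS = 176.8 MPa


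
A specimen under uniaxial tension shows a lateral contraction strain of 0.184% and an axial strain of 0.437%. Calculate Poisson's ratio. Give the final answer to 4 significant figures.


nu = -epsilon_lat / epsilon_axial
Lateral strain is contraction (negative), so using magnitudes:
nu = 0.184 / 0.437
nu = 0.4211


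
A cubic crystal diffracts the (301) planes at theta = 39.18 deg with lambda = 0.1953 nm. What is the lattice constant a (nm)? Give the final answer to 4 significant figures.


d = lambda / (2*sin(theta))
d = 0.1953 / (2*sin(39.18 deg))
d = 0.154568 nm
a = d * sqrt(h^2+k^2+l^2) = 0.154568 * sqrt(10)
a = 0.4888 nm


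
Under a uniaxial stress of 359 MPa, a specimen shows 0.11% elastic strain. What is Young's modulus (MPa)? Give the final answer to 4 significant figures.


E = sigma / epsilon
epsilon = 0.11% = 1.1e-03
E = 359 / 1.1e-03
E = 326400 MPa


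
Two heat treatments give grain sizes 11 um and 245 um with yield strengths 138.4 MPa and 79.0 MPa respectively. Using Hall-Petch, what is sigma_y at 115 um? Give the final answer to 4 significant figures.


sigma_y = sigma0 + k / sqrt(d)
1/sqrt(d1) = 1/sqrt(1.1e-05) = 301.511;  1/sqrt(d2) = 63.8877
k = (sigma1 - sigma2) / (1/sqrt(d1) - 1/sqrt(d2)) = (138.4 - 79.0) / (301.511 - 63.8877) = 0.249975 MPa*m^0.5
sigma0 = sigma1 - k/sqrt(d1) = 138.4 - 0.249975*301.511 = 63.0297 MPa
sigma_y(d3) = 63.0297 + 0.249975 / sqrt(1.15e-04) = 86.34 MPa


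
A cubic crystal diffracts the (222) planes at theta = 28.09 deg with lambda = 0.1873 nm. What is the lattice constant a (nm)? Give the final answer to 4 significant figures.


d = lambda / (2*sin(theta))
d = 0.1873 / (2*sin(28.09 deg))
d = 0.198892 nm
a = d * sqrt(h^2+k^2+l^2) = 0.198892 * sqrt(12)
a = 0.689 nm


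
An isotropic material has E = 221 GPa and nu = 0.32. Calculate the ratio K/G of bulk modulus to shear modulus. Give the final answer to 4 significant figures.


G = E / (2*(1+nu))
G = 221 / (2*(1+0.32)) = 83.7121 GPa
K = E / (3*(1-2*nu))
K = 221 / (3*(1-2*0.32)) = 204.63 GPa
K/G = 204.63 / 83.7121 = 2.444


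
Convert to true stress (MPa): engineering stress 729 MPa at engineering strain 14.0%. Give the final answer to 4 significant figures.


sigma_true = sigma_eng * (1 + epsilon_eng)
sigma_true = 729 * (1 + 0.14)
sigma_true = 831.1 MPa


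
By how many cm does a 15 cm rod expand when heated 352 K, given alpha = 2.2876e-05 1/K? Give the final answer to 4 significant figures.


dL = L0 * alpha * dT
dL = 15 * 2.2876e-05 * 352
dL = 0.1208 cm


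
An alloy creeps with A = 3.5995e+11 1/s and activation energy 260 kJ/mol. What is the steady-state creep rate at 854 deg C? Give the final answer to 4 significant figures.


rate = A * exp(-Q / (R*T))
T = 854 + 273.15 = 1127.15 K
rate = 3.5995e+11 * exp(-260e3 / (8.314 * 1127.15))
rate = 0.3212 1/s


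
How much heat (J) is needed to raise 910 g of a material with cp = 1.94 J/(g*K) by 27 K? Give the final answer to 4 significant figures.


Q = m * cp * dT
Q = 910 * 1.94 * 27
Q = 47670 J


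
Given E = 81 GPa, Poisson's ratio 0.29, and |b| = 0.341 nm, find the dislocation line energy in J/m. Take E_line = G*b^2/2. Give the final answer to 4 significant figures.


Step 1: G = E / (2*(1+nu))
G = 81 / (2*(1+0.29)) = 31.3953 GPa = 3.13953e+10 Pa
Step 2: E_line = G*b^2/2
b = 0.341 nm = 3.41e-10 m
E_line = 0.5 * 3.13953e+10 * (3.41e-10)^2 = 1.825e-09 J/m


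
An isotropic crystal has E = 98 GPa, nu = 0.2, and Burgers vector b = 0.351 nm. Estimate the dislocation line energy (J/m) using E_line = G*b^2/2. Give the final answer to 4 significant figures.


Step 1: G = E / (2*(1+nu))
G = 98 / (2*(1+0.2)) = 40.8333 GPa = 4.08333e+10 Pa
Step 2: E_line = G*b^2/2
b = 0.351 nm = 3.51e-10 m
E_line = 0.5 * 4.08333e+10 * (3.51e-10)^2 = 2.515e-09 J/m


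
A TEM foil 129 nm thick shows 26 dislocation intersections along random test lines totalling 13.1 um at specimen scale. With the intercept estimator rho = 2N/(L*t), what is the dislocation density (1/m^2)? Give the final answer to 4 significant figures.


rho = 2N / (L * t)
L = 13.1 um = 1.31e-05 m, t = 129 nm = 1.29e-07 m
rho = 2 * 26 / (1.31e-05 * 1.29e-07)
rho = 3.077e+13 1/m^2


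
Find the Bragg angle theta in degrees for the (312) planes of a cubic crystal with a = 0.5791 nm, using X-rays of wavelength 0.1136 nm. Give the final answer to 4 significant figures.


d = a / sqrt(h^2+k^2+l^2)
d = 0.5791 / sqrt(14) = 0.154771 nm
lambda = 2*d*sin(theta)  =>  sin(theta) = lambda / (2*d)
sin(theta) = 0.1136 / (2 * 0.154771) = 0.366994
theta = 21.53 deg


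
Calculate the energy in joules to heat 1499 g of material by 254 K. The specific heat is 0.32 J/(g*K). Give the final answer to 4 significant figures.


Q = m * cp * dT
Q = 1499 * 0.32 * 254
Q = 121800 J


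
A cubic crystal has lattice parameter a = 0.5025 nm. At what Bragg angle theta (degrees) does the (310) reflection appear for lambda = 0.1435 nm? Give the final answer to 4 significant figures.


d = a / sqrt(h^2+k^2+l^2)
d = 0.5025 / sqrt(10) = 0.158904 nm
lambda = 2*d*sin(theta)  =>  sin(theta) = lambda / (2*d)
sin(theta) = 0.1435 / (2 * 0.158904) = 0.451529
theta = 26.84 deg


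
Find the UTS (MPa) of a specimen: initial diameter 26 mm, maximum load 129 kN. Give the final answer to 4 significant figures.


A0 = pi*(d/2)^2 = pi*(26/2)^2 = 530.929 mm^2
UTS = F_max / A0 = 129*1000 / 530.929
UTS = 243 MPa


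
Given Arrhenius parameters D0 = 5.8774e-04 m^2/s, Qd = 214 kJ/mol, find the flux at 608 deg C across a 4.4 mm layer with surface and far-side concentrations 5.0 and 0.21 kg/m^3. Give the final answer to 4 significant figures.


Step 1: D = D0 * exp(-Qd/(R*T))
T = 608 + 273.15 = 881.15 K
D = 5.8774e-04 * exp(-214e3 / (8.314 * 881.15)) = 1.21001e-16 m^2/s
Step 2: J = D * (C1 - C2) / dx
J = 1.21001e-16 * (5.0 - 0.21) / 4.4e-03
J = 1.317e-13 kg/(m^2*s)


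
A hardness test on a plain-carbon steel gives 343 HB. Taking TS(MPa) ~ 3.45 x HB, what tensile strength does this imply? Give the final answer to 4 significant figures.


TS (MPa) = 3.45 * HB
TS = 3.45 * 343
TS = 1183 MPa


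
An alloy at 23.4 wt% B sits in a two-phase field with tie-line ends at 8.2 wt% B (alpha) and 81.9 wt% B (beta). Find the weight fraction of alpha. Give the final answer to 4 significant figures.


f_alpha = (C_beta - C0) / (C_beta - C_alpha)
f_alpha = (81.9 - 23.4) / (81.9 - 8.2)
f_alpha = 0.7938


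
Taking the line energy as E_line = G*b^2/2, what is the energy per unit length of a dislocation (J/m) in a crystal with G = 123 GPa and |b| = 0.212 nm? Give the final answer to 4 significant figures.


E = G*b^2/2
b = 0.212 nm = 2.12e-10 m
G = 123 GPa = 1.23e+11 Pa
E = 0.5 * 1.23e+11 * (2.12e-10)^2
E = 2.764e-09 J/m


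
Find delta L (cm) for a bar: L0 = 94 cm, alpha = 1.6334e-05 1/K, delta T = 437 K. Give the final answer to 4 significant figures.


dL = L0 * alpha * dT
dL = 94 * 1.6334e-05 * 437
dL = 0.671 cm


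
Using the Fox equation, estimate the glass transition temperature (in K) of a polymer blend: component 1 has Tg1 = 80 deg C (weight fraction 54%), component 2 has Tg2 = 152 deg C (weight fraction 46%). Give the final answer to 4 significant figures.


1/Tg = w1/Tg1 + w2/Tg2 (in Kelvin)
Tg1 = 353.15 K, Tg2 = 425.15 K
1/Tg = 0.54/353.15 + 0.46/425.15
Tg = 383 K


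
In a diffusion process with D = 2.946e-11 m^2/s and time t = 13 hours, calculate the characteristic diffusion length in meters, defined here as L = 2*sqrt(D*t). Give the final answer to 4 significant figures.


t = 13 hr = 46800 s
Diffusion length = 2*sqrt(D*t)
= 2*sqrt(2.946e-11 * 46800)
= 2.348e-03 m


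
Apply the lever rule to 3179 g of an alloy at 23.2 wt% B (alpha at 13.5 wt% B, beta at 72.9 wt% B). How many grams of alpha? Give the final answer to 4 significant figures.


f_alpha = (C_beta - C0) / (C_beta - C_alpha)
f_alpha = (72.9 - 23.2) / (72.9 - 13.5) = 0.8367
m_alpha = f_alpha * m_total = 0.8367 * 3179 = 2660 g


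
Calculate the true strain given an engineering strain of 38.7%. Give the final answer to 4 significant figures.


epsilon_true = ln(1 + epsilon_eng)
epsilon_true = ln(1 + 0.387)
epsilon_true = 0.3271


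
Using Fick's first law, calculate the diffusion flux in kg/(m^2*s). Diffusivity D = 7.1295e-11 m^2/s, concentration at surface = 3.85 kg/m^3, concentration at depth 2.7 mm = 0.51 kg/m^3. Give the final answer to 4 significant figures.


J = -D * (dC/dx) = D * (C1 - C2) / dx
J = 7.1295e-11 * (3.85 - 0.51) / 2.7e-03
J = 8.819e-08 kg/(m^2*s)


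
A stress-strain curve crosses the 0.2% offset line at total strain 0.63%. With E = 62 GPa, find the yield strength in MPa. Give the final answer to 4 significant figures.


Offset strain = 0.002
Elastic strain at yield = total_strain - offset = 6.3e-03 - 0.002 = 4.3e-03
sigma_y = E * elastic_strain = 62000 * 4.3e-03
sigma_y = 266.6 MPa


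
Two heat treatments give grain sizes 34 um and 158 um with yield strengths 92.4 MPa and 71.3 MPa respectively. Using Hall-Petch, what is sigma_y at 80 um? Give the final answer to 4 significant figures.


sigma_y = sigma0 + k / sqrt(d)
1/sqrt(d1) = 1/sqrt(3.4e-05) = 171.499;  1/sqrt(d2) = 79.5557
k = (sigma1 - sigma2) / (1/sqrt(d1) - 1/sqrt(d2)) = (92.4 - 71.3) / (171.499 - 79.5557) = 0.22949 MPa*m^0.5
sigma0 = sigma1 - k/sqrt(d1) = 92.4 - 0.22949*171.499 = 53.0427 MPa
sigma_y(d3) = 53.0427 + 0.22949 / sqrt(8e-05) = 78.7 MPa


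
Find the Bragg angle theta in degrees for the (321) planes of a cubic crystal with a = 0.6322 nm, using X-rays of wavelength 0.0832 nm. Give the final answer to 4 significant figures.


d = a / sqrt(h^2+k^2+l^2)
d = 0.6322 / sqrt(14) = 0.168963 nm
lambda = 2*d*sin(theta)  =>  sin(theta) = lambda / (2*d)
sin(theta) = 0.0832 / (2 * 0.168963) = 0.246208
theta = 14.25 deg


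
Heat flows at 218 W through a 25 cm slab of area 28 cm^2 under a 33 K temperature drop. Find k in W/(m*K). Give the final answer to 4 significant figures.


k = Q*L / (A*dT)
L = 0.25 m, A = 2.8e-03 m^2
k = 218 * 0.25 / (2.8e-03 * 33)
k = 589.8 W/(m*K)


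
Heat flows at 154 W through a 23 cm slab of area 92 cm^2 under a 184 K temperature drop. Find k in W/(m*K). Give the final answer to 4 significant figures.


k = Q*L / (A*dT)
L = 0.23 m, A = 9.2e-03 m^2
k = 154 * 0.23 / (9.2e-03 * 184)
k = 20.92 W/(m*K)


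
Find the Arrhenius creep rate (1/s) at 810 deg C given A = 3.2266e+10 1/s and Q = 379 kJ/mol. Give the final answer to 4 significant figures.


rate = A * exp(-Q / (R*T))
T = 810 + 273.15 = 1083.15 K
rate = 3.2266e+10 * exp(-379e3 / (8.314 * 1083.15))
rate = 1.702e-08 1/s


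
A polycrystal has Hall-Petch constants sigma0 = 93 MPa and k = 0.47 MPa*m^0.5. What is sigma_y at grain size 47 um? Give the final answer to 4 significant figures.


sigma_y = sigma0 + k / sqrt(d)
d = 47 um = 4.7e-05 m
sigma_y = 93 + 0.47 / sqrt(4.7e-05)
sigma_y = 161.6 MPa


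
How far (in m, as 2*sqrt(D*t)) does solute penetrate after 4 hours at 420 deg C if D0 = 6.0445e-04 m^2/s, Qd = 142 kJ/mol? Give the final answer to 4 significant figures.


Step 1: D = D0 * exp(-Qd/(R*T))
T = 693.15 K
D = 6.0445e-04 * exp(-142e3 / (8.314 * 693.15)) = 1.20251e-14 m^2/s
Step 2: L = 2*sqrt(D*t)
t = 4 h = 14400 s
L = 2*sqrt(1.20251e-14 * 14400) = 2.632e-05 m


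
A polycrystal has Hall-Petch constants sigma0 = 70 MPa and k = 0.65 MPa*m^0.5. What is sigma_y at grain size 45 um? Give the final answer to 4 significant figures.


sigma_y = sigma0 + k / sqrt(d)
d = 45 um = 4.5e-05 m
sigma_y = 70 + 0.65 / sqrt(4.5e-05)
sigma_y = 166.9 MPa


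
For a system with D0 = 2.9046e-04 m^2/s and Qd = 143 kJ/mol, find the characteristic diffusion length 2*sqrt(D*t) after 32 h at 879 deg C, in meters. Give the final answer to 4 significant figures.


Step 1: D = D0 * exp(-Qd/(R*T))
T = 1152.15 K
D = 2.9046e-04 * exp(-143e3 / (8.314 * 1152.15)) = 9.54353e-11 m^2/s
Step 2: L = 2*sqrt(D*t)
t = 32 h = 115200 s
L = 2*sqrt(9.54353e-11 * 115200) = 6.631e-03 m
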